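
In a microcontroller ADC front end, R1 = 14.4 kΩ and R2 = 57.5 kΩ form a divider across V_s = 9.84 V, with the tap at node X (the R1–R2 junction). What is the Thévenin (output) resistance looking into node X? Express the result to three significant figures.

Looking into X with the source shorted: R_th = R1·R2/(R1+R2) = 14.40 × 57.5/71.90 = 11.52 kΩ.

R_th ≈ 11.5 kΩ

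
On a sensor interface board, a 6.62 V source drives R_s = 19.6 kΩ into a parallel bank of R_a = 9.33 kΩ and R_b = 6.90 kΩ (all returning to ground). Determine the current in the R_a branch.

I ≈ 0.119 mA

Parallel bank: R_p = 1/(1/9.33 + 1/6.90) = 3.967 kΩ.
V_A by voltage divider: V_A = 6.62 × 3.967/(19.6 + 3.967) = 1.114 V.
I(R_a) = V_A / R_a = 1.114/9.33 = 0.1194 mA.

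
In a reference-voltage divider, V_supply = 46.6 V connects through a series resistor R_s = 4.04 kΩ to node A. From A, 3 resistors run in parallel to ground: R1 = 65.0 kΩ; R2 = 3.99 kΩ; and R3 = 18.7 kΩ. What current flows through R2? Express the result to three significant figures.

I ≈ 5.10 mA

Parallel bank: R_p = 1/(1/65.0 + 1/3.99 + 1/18.7) = 3.130 kΩ.
Node voltage V_A = V_supply · R_p/(R_s + R_p) = 46.6 × 0.4365 = 20.34 V.
I(R2) = V_A / R2 = 20.34/3.99 = 5.098 mA.
(Equivalently: I_total = 6.499 mA, then current-divider fraction G_k/ΣG = 0.7845.)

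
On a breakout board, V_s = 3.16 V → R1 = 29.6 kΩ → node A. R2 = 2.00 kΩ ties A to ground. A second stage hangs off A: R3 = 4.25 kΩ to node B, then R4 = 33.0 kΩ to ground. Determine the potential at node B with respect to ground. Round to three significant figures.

The second stage (R3 + R4 = 37.25 kΩ) loads node A in parallel with R2.
R2 ‖ (R3+R4) = 1.898 kΩ.
So V_A = 3.16 × 0.06026 = 0.1904 V.
V_B = V_A × 0.8859 = 0.1687 V.

V_B ≈ 0.169 V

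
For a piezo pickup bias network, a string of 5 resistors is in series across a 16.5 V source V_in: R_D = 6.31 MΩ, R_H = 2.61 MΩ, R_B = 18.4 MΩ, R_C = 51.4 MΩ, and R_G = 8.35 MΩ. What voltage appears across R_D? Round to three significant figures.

V ≈ 1.20 V

Series total: ΣR = 6.31 + 2.61 + 18.4 + 51.4 + 8.35 = 87.07 MΩ.
V = V_in · R/ΣR = 16.5 × 0.07247 = 1.196 V.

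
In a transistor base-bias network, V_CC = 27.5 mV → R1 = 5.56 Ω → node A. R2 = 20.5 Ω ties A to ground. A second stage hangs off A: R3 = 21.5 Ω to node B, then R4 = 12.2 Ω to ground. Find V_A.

V_A ≈ 19.1 mV

Node A sees R2 in parallel with the series input of stage 2, R3 + R4 = 33.70 Ω.
R2 ‖ (R3+R4) = 12.75 Ω.
First divider: V_A = V_CC · 12.75/(5.56 + 12.75) = 19.15 mV.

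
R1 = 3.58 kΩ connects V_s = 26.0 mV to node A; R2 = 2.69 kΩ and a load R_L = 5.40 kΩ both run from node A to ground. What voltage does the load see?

V_out ≈ 8.68 mV

R2 ‖ R_L = (2.69 × 5.40)/(2.69 + 5.40) = 1.796 kΩ.
Then V_out = V_s · R2'/(R1 + R2') = 26.0 × 1.796/5.376 = 8.685 mV.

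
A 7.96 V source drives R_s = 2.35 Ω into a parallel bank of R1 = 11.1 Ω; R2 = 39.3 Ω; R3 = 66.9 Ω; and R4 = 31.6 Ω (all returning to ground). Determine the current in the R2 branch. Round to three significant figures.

I ≈ 0.147 A

Equivalent of the parallel group: R_p = 6.168 Ω.
V_A by voltage divider: V_A = 7.96 × 6.168/(2.35 + 6.168) = 5.764 V.
I(R2) = V_A / R2 = 5.764/39.3 = 0.1467 A.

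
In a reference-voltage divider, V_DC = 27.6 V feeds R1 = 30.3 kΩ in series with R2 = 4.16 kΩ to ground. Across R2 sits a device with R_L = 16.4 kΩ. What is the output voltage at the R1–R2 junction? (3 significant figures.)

First combine the lower leg with the load: R2 ‖ R_L = 3.318 kΩ.
Voltage divider with the loaded lower leg: V_out = 27.6 × 3.318/(30.3 + 3.318) = 27.6 × 0.09870 = 2.724 V.

V_out ≈ 2.72 V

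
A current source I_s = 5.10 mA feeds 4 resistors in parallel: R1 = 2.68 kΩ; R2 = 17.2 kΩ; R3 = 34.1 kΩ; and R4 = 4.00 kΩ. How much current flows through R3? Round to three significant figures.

Total conductance ΣG = 1/2.68 + 1/17.2 + 1/34.1 + 1/4.00 = 0.7106 (units of 1/kΩ).
Current divider: I(R3) = I_s · G_k/ΣG = 5.10 × (0.02933/0.7106) = 5.10 × 0.04127 = 0.2105 mA.

I ≈ 0.210 mA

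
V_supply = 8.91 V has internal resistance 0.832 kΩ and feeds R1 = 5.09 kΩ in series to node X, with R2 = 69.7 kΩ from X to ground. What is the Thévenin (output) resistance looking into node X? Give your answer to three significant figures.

R_th ≈ 5.46 kΩ

R1' = 0.832 + 5.09 = 5.922 kΩ (source resistance + R1).
Looking into X with the source shorted: R_th = R1'·R2/(R1'+R2) = 5.922 × 69.7/75.62 = 5.458 kΩ.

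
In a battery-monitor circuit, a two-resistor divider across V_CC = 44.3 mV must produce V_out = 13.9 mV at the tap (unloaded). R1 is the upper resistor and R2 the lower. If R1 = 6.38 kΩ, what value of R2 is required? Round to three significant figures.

V_out/V_CC = R2/(R1+R2) = 0.3138.
R2 = R1 · 0.3138/(1 − 0.3138) = 2.917 kΩ.

R2 ≈ 2.92 kΩ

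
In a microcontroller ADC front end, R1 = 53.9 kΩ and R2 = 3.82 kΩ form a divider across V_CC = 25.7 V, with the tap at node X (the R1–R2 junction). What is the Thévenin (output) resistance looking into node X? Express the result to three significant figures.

R_th ≈ 3.57 kΩ

Looking into X with the source shorted: R_th = R1·R2/(R1+R2) = 53.90 × 3.82/57.72 = 3.567 kΩ.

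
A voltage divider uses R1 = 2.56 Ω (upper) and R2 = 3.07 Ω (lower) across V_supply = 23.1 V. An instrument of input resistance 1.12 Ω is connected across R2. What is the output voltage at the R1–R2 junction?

R2 ‖ R_L = (3.07 × 1.12)/(3.07 + 1.12) = 0.8206 Ω.
Now apply the divider: V_out = 23.1 × 0.2427 = 5.607 V.
(Unloaded it would be 12.6 V; the load pulls it down.)

V_out ≈ 5.61 V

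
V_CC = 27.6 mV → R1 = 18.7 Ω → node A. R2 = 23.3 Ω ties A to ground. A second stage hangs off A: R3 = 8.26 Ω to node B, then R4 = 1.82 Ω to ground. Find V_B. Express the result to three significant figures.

Node A sees R2 in parallel with the series input of stage 2, R3 + R4 = 10.08 Ω.
Effective lower resistance at A: R2 ‖ 10.08 = 7.036 Ω.
First divider: V_A = V_CC · 7.036/(18.7 + 7.036) = 7.546 mV.
V_B = V_A × 0.1806 = 1.362 mV.

V_B ≈ 1.36 mV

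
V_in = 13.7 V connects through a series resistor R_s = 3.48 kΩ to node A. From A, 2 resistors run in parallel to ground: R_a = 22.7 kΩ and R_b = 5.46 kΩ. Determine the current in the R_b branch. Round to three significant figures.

I ≈ 1.40 mA

Equivalent of the parallel group: R_p = 4.401 kΩ.
V_A by voltage divider: V_A = 13.7 × 4.401/(3.48 + 4.401) = 7.651 V.
Branch current I = V_A/R_b = 7.651/5.46 = 1.401 mA.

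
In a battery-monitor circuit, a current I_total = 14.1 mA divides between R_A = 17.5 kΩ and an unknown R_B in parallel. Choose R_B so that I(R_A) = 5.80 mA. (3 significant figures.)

Two-branch current divider: I_A = I_total · R_B/(R_A + R_B).
With f = 0.4113, R_B = R_A · f/(1−f) = 17.5 × 0.6988 = 12.23 kΩ.

R_B ≈ 12.2 kΩ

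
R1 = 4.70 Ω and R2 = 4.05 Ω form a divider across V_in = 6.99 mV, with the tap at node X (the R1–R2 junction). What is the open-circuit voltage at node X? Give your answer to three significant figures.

Open-circuit (no load on X): V_th = V_in · R2/(R1 + R2) = 6.99 × 4.05/(4.700 + 4.05) = 3.235 mV.

V_th ≈ 3.24 mV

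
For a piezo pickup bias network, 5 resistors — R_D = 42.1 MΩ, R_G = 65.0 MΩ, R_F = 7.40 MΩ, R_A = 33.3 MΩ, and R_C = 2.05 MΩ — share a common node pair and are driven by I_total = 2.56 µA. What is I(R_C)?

I ≈ 1.80 µA

Total conductance ΣG = 1/42.1 + 1/65.0 + 1/7.40 + 1/33.3 + 1/2.05 = 0.6921 (units of 1/MΩ).
Current divider: I(R_C) = I_total · G_k/ΣG = 2.56 × (0.4878/0.6921) = 2.56 × 0.7048 = 1.804 µA.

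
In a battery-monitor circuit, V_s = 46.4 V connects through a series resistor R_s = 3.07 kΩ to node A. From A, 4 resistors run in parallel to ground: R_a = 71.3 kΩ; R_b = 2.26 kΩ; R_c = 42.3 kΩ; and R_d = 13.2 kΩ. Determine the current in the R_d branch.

Parallel bank: R_p = 1/(1/71.3 + 1/2.26 + 1/42.3 + 1/13.2) = 1.799 kΩ.
V_A by voltage divider: V_A = 46.4 × 1.799/(3.07 + 1.799) = 17.14 V.
Branch current I = V_A/R_d = 17.14/13.2 = 1.299 mA.

I ≈ 1.30 mA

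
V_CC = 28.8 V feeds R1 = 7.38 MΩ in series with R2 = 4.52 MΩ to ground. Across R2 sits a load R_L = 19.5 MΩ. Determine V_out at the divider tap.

First combine the lower leg with the load: R2 ‖ R_L = 3.669 MΩ.
Voltage divider with the loaded lower leg: V_out = 28.8 × 3.669/(7.38 + 3.669) = 28.8 × 0.3321 = 9.564 V.
(Unloaded it would be 10.9 V; the load pulls it down.)

V_out ≈ 9.56 V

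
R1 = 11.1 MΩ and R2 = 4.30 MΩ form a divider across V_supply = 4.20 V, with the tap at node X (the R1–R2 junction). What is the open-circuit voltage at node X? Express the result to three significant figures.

With X open, the divider is unloaded: V_th = 4.20 × 4.30/15.40 = 1.173 V.

V_th ≈ 1.17 V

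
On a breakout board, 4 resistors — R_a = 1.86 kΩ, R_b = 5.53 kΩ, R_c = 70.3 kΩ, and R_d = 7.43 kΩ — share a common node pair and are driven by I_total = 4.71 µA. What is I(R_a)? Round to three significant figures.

Conductances: ΣG = 1/1.86 + 1/5.53 + 1/70.3 + 1/7.43 = 0.8673 (1/kΩ).
Current divider: I(R_a) = I_total · G_k/ΣG = 4.71 × (0.5376/0.8673) = 4.71 × 0.6199 = 2.920 µA.

I ≈ 2.92 µA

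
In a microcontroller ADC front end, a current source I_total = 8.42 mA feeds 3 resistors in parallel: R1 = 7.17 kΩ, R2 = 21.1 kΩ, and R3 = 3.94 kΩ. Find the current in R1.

I ≈ 2.66 mA

Total conductance ΣG = 1/7.17 + 1/21.1 + 1/3.94 = 0.4407 (units of 1/kΩ).
R1 takes the fraction G_k/ΣG = 0.1395/0.4407 = 0.3165, so I = 8.42 × 0.3165 = 2.665 mA.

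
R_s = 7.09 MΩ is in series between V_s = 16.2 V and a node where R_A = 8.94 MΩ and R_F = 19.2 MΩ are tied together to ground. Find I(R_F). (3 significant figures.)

I ≈ 0.390 µA

Combine the parallel branches: R_p = (1/8.94 + 1/19.2)⁻¹ = 6.100 MΩ.
V_A = 16.2 × 6.100/13.19 = 7.492 V.
I(R_F) = V_A / R_F = 7.492/19.2 = 0.3902 µA.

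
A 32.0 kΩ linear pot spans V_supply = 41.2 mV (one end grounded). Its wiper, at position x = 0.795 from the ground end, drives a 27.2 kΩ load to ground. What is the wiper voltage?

Split the track: R_lower = x·R_p = 25.44 kΩ, R_upper = (1−x)·R_p = 6.560 kΩ.
(x·R_p) ‖ R_L = 13.15 kΩ.
Loaded-divider output: V_out = 41.2 × 0.6671 = 27.48 mV.

V_out ≈ 27.5 mV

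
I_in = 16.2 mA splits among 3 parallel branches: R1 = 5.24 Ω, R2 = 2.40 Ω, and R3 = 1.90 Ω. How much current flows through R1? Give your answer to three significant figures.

ΣG = 1/5.24 + 1/2.40 + 1/1.90 = 1.134.
Current divider: I(R1) = I_in · G_k/ΣG = 16.2 × (0.1908/1.134) = 16.2 × 0.1683 = 2.727 mA.

I ≈ 2.73 mA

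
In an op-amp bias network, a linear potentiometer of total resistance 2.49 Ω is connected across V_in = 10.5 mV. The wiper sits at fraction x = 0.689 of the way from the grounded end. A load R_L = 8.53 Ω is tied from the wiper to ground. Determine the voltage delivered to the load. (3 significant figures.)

V_out ≈ 6.81 mV

Split the track: R_lower = x·R_p = 1.716 Ω, R_upper = (1−x)·R_p = 0.7744 Ω.
Lower segment in parallel with the load: 1.716 ‖ 8.53 = 1.428 Ω.
V_out = 10.5 × 1.428/(0.7744 + 1.428) = 6.809 mV.
(Unloaded: V_out = x·V_in = 7.23 mV.)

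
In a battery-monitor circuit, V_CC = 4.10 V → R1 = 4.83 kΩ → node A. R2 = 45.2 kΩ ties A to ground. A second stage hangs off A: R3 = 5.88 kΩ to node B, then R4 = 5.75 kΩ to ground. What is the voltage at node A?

Node A sees R2 in parallel with the series input of stage 2, R3 + R4 = 11.63 kΩ.
Effective lower resistance at A: R2 ‖ 11.63 = 9.250 kΩ.
So V_A = 4.10 × 0.6570 = 2.694 V.

V_A ≈ 2.69 V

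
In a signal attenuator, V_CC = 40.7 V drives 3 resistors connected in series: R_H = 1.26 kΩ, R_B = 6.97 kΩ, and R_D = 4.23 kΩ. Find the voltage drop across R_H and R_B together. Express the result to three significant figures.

V ≈ 26.9 V

Total series resistance ΣR = 1.26 + 6.97 + 4.23 = 12.46 kΩ.
R_{R_H..R_B} = 1.26 + 6.97 = 8.230 kΩ.
By the voltage-divider rule, V = 40.7 × 8.230/12.46 = 26.88 V.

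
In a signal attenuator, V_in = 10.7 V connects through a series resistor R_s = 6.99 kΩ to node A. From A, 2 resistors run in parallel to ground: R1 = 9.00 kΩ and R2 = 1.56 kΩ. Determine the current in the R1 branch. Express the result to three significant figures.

I ≈ 0.190 mA

Combine the parallel branches: R_p = (1/9.00 + 1/1.56)⁻¹ = 1.330 kΩ.
V_A = 10.7 × 1.330/8.320 = 1.710 V.
Branch current I = V_A/R1 = 1.710/9.00 = 0.1900 mA.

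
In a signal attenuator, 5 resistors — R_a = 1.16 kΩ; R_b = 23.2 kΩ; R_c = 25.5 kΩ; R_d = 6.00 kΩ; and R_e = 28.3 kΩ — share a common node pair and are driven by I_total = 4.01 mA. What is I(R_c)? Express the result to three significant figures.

I ≈ 0.137 mA

Total conductance ΣG = 1/1.16 + 1/23.2 + 1/25.5 + 1/6.00 + 1/28.3 = 1.146 (units of 1/kΩ).
Current divider: I(R_c) = I_total · G_k/ΣG = 4.01 × (0.03922/1.146) = 4.01 × 0.03421 = 0.1372 mA.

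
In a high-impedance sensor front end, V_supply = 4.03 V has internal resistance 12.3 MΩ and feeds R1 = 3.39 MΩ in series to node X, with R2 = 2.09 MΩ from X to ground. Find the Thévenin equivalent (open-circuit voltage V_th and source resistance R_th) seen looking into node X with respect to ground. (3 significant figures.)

R1' = 12.3 + 3.39 = 15.69 MΩ (source resistance + R1).
V_th is the unloaded tap voltage: V_supply · R2/(R1'+R2) = 4.03 × 0.1175 = 0.4737 V.
Looking into X with the source shorted: R_th = R1'·R2/(R1'+R2) = 15.69 × 2.09/17.78 = 1.844 MΩ.

V_th ≈ 0.474 V, R_th ≈ 1.84 MΩ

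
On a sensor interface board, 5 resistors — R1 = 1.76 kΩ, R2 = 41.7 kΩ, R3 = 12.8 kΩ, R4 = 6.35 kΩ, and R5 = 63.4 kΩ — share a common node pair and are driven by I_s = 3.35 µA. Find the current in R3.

ΣG = 1/1.76 + 1/41.7 + 1/12.8 + 1/6.35 + 1/63.4 = 0.8435.
R3 takes the fraction G_k/ΣG = 0.07812/0.8435 = 0.09262, so I = 3.35 × 0.09262 = 0.3103 µA.

I ≈ 0.310 µA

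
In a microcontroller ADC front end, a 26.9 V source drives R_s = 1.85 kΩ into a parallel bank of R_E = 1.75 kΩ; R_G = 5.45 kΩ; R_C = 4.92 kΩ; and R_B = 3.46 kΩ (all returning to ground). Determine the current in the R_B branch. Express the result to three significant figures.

I ≈ 2.35 mA

Parallel bank: R_p = 1/(1/1.75 + 1/5.45 + 1/4.92 + 1/3.46) = 0.8018 kΩ.
V_A by voltage divider: V_A = 26.9 × 0.8018/(1.85 + 0.8018) = 8.134 V.
I(R_B) = V_A / R_B = 8.134/3.46 = 2.351 mA.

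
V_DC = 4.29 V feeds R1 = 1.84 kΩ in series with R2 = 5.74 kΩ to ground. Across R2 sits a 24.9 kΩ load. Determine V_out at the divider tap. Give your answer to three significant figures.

V_out ≈ 3.08 V

The load sits in parallel with R2, giving an effective lower resistance R2' = R2·R_L/(R2+R_L) = 4.665 kΩ.
Then V_out = V_DC · R2'/(R1 + R2') = 4.29 × 4.665/6.505 = 3.076 V.
(Unloaded it would be 3.25 V; the load pulls it down.)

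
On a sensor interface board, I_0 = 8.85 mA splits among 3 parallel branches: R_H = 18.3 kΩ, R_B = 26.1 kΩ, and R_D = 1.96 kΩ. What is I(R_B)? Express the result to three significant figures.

Conductances: ΣG = 1/18.3 + 1/26.1 + 1/1.96 = 0.6032 (1/kΩ).
R_B takes the fraction G_k/ΣG = 0.03831/0.6032 = 0.06352, so I = 8.85 × 0.06352 = 0.5622 mA.

I ≈ 0.562 mA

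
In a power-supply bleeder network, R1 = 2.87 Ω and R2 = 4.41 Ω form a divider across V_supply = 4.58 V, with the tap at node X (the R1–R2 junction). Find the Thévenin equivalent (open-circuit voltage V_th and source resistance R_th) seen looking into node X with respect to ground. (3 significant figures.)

V_th ≈ 2.77 V, R_th ≈ 1.74 Ω

With X open, the divider is unloaded: V_th = 4.58 × 4.41/7.280 = 2.774 V.
Zeroing V_supply shorts the top of R1 to ground, so R_th = R1 ‖ R2 = 1.739 Ω.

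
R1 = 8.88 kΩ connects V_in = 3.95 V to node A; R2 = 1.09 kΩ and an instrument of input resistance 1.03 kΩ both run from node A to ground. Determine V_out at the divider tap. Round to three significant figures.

First combine the lower leg with the load: R2 ‖ R_L = 0.5296 kΩ.
Voltage divider with the loaded lower leg: V_out = 3.95 × 0.5296/(8.88 + 0.5296) = 3.95 × 0.05628 = 0.2223 V.
(Unloaded it would be 0.432 V; the load pulls it down.)

V_out ≈ 0.222 V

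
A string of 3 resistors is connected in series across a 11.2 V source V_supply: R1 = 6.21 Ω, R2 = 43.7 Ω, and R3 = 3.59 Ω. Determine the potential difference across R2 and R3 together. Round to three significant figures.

ΣR = 6.21 + 43.7 + 3.59 = 53.50 Ω.
R_{R2..R3} = 43.7 + 3.59 = 47.29 Ω.
V = V_supply · R/ΣR = 11.2 × 0.8839 = 9.900 V.

V ≈ 9.90 V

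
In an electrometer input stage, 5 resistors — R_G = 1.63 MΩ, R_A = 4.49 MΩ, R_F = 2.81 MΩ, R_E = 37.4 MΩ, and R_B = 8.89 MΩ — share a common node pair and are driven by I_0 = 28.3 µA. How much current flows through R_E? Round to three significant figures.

ΣG = 1/1.63 + 1/4.49 + 1/2.81 + 1/37.4 + 1/8.89 = 1.331.
Current divider: I(R_E) = I_0 · G_k/ΣG = 28.3 × (0.02674/1.331) = 28.3 × 0.02008 = 0.5684 µA.

I ≈ 0.568 µA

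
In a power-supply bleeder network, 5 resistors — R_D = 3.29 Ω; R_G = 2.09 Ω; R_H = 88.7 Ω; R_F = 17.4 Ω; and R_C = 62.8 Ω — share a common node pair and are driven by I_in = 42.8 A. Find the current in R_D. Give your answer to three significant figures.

Total conductance ΣG = 1/3.29 + 1/2.09 + 1/88.7 + 1/17.4 + 1/62.8 = 0.8671 (units of 1/Ω).
By the current-divider rule, I = I_in · G_k/ΣG = 42.8 × 0.3505 = 15.00 A.

I ≈ 15.0 A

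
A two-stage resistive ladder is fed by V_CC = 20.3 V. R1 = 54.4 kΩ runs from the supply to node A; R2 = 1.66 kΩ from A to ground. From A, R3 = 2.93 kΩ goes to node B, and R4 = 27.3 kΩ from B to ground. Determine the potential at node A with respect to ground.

V_A ≈ 0.571 V

Node A sees R2 in parallel with the series input of stage 2, R3 + R4 = 30.23 kΩ.
Effective lower resistance at A: R2 ‖ 30.23 = 1.574 kΩ.
V_A = 20.3 × 1.574/(54.4 + 1.574) = 0.5707 V.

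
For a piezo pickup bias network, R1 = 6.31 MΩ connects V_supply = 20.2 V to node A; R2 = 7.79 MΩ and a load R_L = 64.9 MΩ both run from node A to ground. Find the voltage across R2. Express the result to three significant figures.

R2 ‖ R_L = (7.79 × 64.9)/(7.79 + 64.9) = 6.955 MΩ.
Then V_out = V_supply · R2'/(R1 + R2') = 20.2 × 6.955/13.27 = 10.59 V.
(Unloaded it would be 11.2 V; the load pulls it down.)

V_out ≈ 10.6 V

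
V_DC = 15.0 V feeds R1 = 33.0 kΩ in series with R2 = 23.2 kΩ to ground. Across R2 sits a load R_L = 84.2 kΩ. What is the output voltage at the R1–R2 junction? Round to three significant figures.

R2 ‖ R_L = (23.2 × 84.2)/(23.2 + 84.2) = 18.19 kΩ.
Voltage divider with the loaded lower leg: V_out = 15.0 × 18.19/(33.0 + 18.19) = 15.0 × 0.3553 = 5.330 V.

V_out ≈ 5.33 V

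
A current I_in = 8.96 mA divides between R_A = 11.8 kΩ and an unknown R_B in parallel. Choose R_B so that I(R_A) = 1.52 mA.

R_B ≈ 2.41 kΩ

In a two-way split, I_A/I_in = R_B/(R_A + R_B).
1.52/8.96 = R_B/(R_A + R_B) → R_B = R_A · (0.1696)/(1 − 0.1696) = 11.8 × 0.2043 = 2.411 kΩ.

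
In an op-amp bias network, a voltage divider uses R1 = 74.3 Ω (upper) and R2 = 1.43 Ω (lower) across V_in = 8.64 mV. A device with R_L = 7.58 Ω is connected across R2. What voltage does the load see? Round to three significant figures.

V_out ≈ 0.138 mV

First combine the lower leg with the load: R2 ‖ R_L = 1.203 Ω.
Then V_out = V_in · R2'/(R1 + R2') = 8.64 × 1.203/75.50 = 0.1377 mV.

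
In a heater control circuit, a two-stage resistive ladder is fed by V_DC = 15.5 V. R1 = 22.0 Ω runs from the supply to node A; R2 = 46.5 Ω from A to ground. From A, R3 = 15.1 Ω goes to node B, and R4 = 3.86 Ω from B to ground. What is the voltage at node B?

The second stage (R3 + R4 = 18.96 Ω) loads node A in parallel with R2.
Effective lower resistance at A: R2 ‖ 18.96 = 13.47 Ω.
V_A = 15.5 × 13.47/(22.0 + 13.47) = 5.886 V.
Then the unloaded second divider: V_B = V_A × R4/(R3+R4) = 5.886 × 0.2036 = 1.198 V.

V_B ≈ 1.20 V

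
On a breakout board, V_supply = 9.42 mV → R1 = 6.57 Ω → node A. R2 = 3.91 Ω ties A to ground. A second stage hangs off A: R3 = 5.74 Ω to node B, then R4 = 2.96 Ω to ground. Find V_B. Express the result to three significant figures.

The second stage (R3 + R4 = 8.700 Ω) loads node A in parallel with R2.
R2 ‖ (R3+R4) = 2.698 Ω.
First divider: V_A = V_supply · 2.698/(6.57 + 2.698) = 2.742 mV.
Stage 2 is unloaded, so V_B = V_A · R4/(R3+R4) = 2.742 × 2.96/8.700 = 0.9329 mV.

V_B ≈ 0.933 mV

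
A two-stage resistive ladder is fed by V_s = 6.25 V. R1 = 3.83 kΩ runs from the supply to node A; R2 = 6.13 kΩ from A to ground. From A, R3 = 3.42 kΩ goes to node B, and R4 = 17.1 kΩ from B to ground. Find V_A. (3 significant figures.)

V_A ≈ 3.45 V

Node A sees R2 in parallel with the series input of stage 2, R3 + R4 = 20.52 kΩ.
Effective lower resistance at A: R2 ‖ 20.52 = 4.720 kΩ.
First divider: V_A = V_s · 4.720/(3.83 + 4.720) = 3.450 V.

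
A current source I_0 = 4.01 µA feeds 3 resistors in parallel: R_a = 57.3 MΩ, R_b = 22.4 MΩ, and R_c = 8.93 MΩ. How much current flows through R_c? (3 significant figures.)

Conductances: ΣG = 1/57.3 + 1/22.4 + 1/8.93 = 0.1741 (1/MΩ).
R_c takes the fraction G_k/ΣG = 0.1120/0.1741 = 0.6433, so I = 4.01 × 0.6433 = 2.580 µA.

I ≈ 2.58 µA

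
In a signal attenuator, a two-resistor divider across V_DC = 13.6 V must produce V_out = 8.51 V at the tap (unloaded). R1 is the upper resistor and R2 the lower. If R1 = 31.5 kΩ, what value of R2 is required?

R2 ≈ 52.7 kΩ

The divider ratio is R2/(R1+R2) = 8.51/13.6 = 0.6257.
So R2 = R1 · V_out/(V_DC − V_out) = 31.5 × 8.51/(13.6 − 8.51) = 31.5 × 1.672 = 52.67 kΩ.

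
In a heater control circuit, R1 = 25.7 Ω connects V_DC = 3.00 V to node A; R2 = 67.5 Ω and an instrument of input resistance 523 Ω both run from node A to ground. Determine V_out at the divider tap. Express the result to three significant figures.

V_out ≈ 2.10 V

The load sits in parallel with R2, giving an effective lower resistance R2' = R2·R_L/(R2+R_L) = 59.78 Ω.
Voltage divider with the loaded lower leg: V_out = 3.00 × 59.78/(25.7 + 59.78) = 3.00 × 0.6994 = 2.098 V.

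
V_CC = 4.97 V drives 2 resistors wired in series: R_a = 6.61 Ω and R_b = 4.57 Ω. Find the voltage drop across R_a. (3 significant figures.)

Total series resistance ΣR = 6.61 + 4.57 = 11.18 Ω.
V = V_CC · R/ΣR = 4.97 × 0.5912 = 2.938 V.

V ≈ 2.94 V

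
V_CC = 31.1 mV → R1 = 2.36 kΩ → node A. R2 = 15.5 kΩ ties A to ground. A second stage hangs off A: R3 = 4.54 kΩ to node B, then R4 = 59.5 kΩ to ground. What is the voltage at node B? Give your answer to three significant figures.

Looking into the second stage from A: R3 + R4 = 64.04 kΩ appears in parallel with R2.
R2 ‖ (R3+R4) = 12.48 kΩ.
First divider: V_A = V_CC · 12.48/(2.36 + 12.48) = 26.15 mV.
V_B = V_A × 0.9291 = 24.30 mV.

V_B ≈ 24.3 mV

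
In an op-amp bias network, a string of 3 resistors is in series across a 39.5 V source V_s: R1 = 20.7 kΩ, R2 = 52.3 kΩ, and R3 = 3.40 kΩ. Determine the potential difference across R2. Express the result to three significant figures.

Series total: ΣR = 20.7 + 52.3 + 3.40 = 76.40 kΩ.
V = V_s · R/ΣR = 39.5 × 0.6846 = 27.04 V.

V ≈ 27.0 V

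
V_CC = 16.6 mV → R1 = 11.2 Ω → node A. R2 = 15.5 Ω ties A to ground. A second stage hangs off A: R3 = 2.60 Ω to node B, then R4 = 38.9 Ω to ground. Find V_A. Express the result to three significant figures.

V_A ≈ 8.33 mV

Node A sees R2 in parallel with the series input of stage 2, R3 + R4 = 41.50 Ω.
R2 ‖ (R3+R4) = 11.29 Ω.
First divider: V_A = V_CC · 11.29/(11.2 + 11.29) = 8.331 mV.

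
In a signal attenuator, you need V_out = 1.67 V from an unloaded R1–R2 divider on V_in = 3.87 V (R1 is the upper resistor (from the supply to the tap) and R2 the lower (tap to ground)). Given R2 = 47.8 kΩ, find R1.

Required fraction k = V_out/V_in = 0.4315.
Rearranging, R1 = R2·(1−k)/k = 47.8 × 1.317 = 62.97 kΩ.

R1 ≈ 63.0 kΩ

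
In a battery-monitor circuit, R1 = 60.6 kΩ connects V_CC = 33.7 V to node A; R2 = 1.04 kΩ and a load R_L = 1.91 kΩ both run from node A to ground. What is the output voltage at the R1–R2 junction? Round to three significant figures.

R2 ‖ R_L = (1.04 × 1.91)/(1.04 + 1.91) = 0.6734 kΩ.
Voltage divider with the loaded lower leg: V_out = 33.7 × 0.6734/(60.6 + 0.6734) = 33.7 × 0.01099 = 0.3703 V.
(Unloaded it would be 0.569 V; the load pulls it down.)

V_out ≈ 0.370 V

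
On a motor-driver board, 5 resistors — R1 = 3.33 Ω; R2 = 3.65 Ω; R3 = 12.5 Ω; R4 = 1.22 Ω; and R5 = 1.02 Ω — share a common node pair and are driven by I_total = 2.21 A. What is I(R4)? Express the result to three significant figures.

ΣG = 1/3.33 + 1/3.65 + 1/12.5 + 1/1.22 + 1/1.02 = 2.454.
By the current-divider rule, I = I_total · G_k/ΣG = 2.21 × 0.3340 = 0.7381 A.

I ≈ 0.738 A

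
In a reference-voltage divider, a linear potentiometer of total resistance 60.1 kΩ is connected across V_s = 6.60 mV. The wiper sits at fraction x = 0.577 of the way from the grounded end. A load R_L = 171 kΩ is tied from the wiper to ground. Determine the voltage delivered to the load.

V_out ≈ 3.51 mV

The pot divides into 25.42 kΩ above the wiper and 34.68 kΩ below.
Lower segment in parallel with the load: 34.68 ‖ 171 = 28.83 kΩ.
Then V_out = V_s · 28.83/(25.42 + 28.83) = 3.507 mV.
(Unloaded: V_out = x·V_s = 3.81 mV.)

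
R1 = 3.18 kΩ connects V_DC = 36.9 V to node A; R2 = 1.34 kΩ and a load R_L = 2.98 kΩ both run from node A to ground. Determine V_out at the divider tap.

V_out ≈ 8.31 V

The load sits in parallel with R2, giving an effective lower resistance R2' = R2·R_L/(R2+R_L) = 0.9244 kΩ.
Voltage divider with the loaded lower leg: V_out = 36.9 × 0.9244/(3.18 + 0.9244) = 36.9 × 0.2252 = 8.310 V.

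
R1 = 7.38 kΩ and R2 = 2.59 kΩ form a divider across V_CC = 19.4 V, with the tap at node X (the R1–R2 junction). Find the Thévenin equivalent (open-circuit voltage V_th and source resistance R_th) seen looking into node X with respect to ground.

V_th ≈ 5.04 V, R_th ≈ 1.92 kΩ

With X open, the divider is unloaded: V_th = 19.4 × 2.59/9.970 = 5.040 V.
Looking into X with the source shorted: R_th = R1·R2/(R1+R2) = 7.380 × 2.59/9.970 = 1.917 kΩ.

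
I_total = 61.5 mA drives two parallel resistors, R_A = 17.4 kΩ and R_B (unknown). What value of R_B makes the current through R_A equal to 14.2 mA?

R_B ≈ 5.22 kΩ

In a two-way split, I_A/I_total = R_B/(R_A + R_B).
14.2/61.5 = R_B/(R_A + R_B) → R_B = R_A · (0.2309)/(1 − 0.2309) = 17.4 × 0.3002 = 5.224 kΩ.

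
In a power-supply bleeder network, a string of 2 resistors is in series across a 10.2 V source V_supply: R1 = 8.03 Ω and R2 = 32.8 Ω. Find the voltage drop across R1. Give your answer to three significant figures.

Series total: ΣR = 8.03 + 32.8 = 40.83 Ω.
By the voltage-divider rule, V = 10.2 × 8.030/40.83 = 2.006 V.

V ≈ 2.01 V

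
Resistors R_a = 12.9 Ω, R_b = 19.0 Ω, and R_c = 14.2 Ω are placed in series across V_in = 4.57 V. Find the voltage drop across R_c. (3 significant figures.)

Total series resistance ΣR = 12.9 + 19.0 + 14.2 = 46.10 Ω.
V = V_in · R/ΣR = 4.57 × 0.3080 = 1.408 V.

V ≈ 1.41 V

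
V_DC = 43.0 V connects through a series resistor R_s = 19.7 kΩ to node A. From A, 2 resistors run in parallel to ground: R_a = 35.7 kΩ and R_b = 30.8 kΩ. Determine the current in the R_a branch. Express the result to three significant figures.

I ≈ 0.550 mA

Combine the parallel branches: R_p = (1/35.7 + 1/30.8)⁻¹ = 16.53 kΩ.
Node voltage V_A = V_DC · R_p/(R_s + R_p) = 43.0 × 0.4563 = 19.62 V.
Branch current I = V_A/R_a = 19.62/35.7 = 0.5496 mA.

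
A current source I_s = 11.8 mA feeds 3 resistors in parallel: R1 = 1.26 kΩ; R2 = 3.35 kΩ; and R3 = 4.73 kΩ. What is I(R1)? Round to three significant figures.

I ≈ 7.18 mA

Conductances: ΣG = 1/1.26 + 1/3.35 + 1/4.73 = 1.304 (1/kΩ).
Current divider: I(R1) = I_s · G_k/ΣG = 11.8 × (0.7937/1.304) = 11.8 × 0.6088 = 7.184 mA.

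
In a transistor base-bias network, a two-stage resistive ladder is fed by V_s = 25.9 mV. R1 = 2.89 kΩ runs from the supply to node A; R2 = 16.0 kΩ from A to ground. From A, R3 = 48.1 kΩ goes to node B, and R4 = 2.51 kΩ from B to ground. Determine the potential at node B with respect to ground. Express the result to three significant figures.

The second stage (R3 + R4 = 50.61 kΩ) loads node A in parallel with R2.
Effective lower resistance at A: R2 ‖ 50.61 = 12.16 kΩ.
So V_A = 25.9 × 0.8079 = 20.93 mV.
V_B = V_A × 0.04959 = 1.038 mV.

V_B ≈ 1.04 mV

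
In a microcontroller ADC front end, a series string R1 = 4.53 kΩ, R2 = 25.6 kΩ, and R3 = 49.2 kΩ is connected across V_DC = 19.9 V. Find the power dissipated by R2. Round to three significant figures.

Series current I = V_DC/ΣR = 19.9/79.33 = 0.2509 mA.
P(R2) = I²·R2 = (0.2509)² × 25.6 = 1.611 mW.

P ≈ 1.61 mW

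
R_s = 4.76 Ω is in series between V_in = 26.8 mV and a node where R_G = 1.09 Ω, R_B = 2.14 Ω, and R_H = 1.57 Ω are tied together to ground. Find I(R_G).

I ≈ 2.31 mA

Combine the parallel branches: R_p = (1/1.09 + 1/2.14 + 1/1.57)⁻¹ = 0.4946 Ω.
V_A = 26.8 × 0.4946/5.255 = 2.523 mV.
I(R_G) = V_A / R_G = 2.523/1.09 = 2.314 mA.
(Equivalently: I_total = 5.100 mA, then current-divider fraction G_k/ΣG = 0.4538.)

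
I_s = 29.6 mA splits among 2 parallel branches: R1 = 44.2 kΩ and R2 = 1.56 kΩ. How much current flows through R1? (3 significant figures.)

With just two branches, the current splits inversely with resistance.
I(R1) = 29.6 × 1.56/(44.2 + 1.56) = 29.6 × 0.03409 = 1.009 mA.

I ≈ 1.01 mA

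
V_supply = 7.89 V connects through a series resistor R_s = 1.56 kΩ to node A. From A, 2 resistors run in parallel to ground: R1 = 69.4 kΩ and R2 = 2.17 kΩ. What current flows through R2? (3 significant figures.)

I ≈ 2.09 mA

Parallel bank: R_p = 1/(1/69.4 + 1/2.17) = 2.104 kΩ.
V_A = 7.89 × 2.104/3.664 = 4.531 V.
Branch current I = V_A/R2 = 4.531/2.17 = 2.088 mA.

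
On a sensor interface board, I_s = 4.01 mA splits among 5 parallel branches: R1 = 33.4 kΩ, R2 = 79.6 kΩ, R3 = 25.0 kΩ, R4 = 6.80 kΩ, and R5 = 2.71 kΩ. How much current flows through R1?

I ≈ 0.201 mA

Total conductance ΣG = 1/33.4 + 1/79.6 + 1/25.0 + 1/6.80 + 1/2.71 = 0.5986 (units of 1/kΩ).
R1 takes the fraction G_k/ΣG = 0.02994/0.5986 = 0.05002, so I = 4.01 × 0.05002 = 0.2006 mA.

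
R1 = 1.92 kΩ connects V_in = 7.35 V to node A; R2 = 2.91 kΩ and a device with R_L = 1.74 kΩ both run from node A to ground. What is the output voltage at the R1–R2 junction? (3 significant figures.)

V_out ≈ 2.66 V

The load sits in parallel with R2, giving an effective lower resistance R2' = R2·R_L/(R2+R_L) = 1.089 kΩ.
Voltage divider with the loaded lower leg: V_out = 7.35 × 1.089/(1.92 + 1.089) = 7.35 × 0.3619 = 2.660 V.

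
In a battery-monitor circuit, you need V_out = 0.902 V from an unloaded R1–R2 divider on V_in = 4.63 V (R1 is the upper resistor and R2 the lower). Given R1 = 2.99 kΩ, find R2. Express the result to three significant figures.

V_out/V_in = R2/(R1+R2) = 0.1948.
Rearranging, R2 = R1·k/(1−k) = 2.99 × 0.2420 = 0.7234 kΩ.

R2 ≈ 0.723 kΩ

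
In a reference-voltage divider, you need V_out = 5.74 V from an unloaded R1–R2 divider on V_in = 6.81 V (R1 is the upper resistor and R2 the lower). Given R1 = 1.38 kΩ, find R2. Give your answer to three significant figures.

R2 ≈ 7.40 kΩ

The divider ratio is R2/(R1+R2) = 5.74/6.81 = 0.8429.
R2 = R1 · 0.8429/(1 − 0.8429) = 7.403 kΩ.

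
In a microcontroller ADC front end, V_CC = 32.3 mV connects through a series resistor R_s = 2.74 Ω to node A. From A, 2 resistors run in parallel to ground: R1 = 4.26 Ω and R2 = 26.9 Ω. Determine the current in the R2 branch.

I ≈ 0.688 mA

Equivalent of the parallel group: R_p = 3.678 Ω.
V_A = 32.3 × 3.678/6.418 = 18.51 mV.
Branch current I = V_A/R2 = 18.51/26.9 = 0.6881 mA.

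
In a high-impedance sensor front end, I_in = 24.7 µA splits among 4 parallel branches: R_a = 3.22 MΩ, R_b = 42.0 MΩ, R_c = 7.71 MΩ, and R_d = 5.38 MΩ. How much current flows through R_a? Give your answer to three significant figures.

I ≈ 11.8 µA

Conductances: ΣG = 1/3.22 + 1/42.0 + 1/7.71 + 1/5.38 = 0.6499 (1/MΩ).
Current divider: I(R_a) = I_in · G_k/ΣG = 24.7 × (0.3106/0.6499) = 24.7 × 0.4778 = 11.80 µA.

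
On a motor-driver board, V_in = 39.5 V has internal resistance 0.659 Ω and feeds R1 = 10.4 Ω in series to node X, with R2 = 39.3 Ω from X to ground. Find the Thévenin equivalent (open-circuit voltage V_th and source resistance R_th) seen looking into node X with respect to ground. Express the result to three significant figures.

V_th ≈ 30.8 V, R_th ≈ 8.63 Ω

R1' = 0.659 + 10.4 = 11.06 Ω (source resistance + R1).
With X open, the divider is unloaded: V_th = 39.5 × 39.3/50.36 = 30.83 V.
Zeroing V_in shorts the top of R1' to ground, so R_th = R1' ‖ R2 = 8.630 Ω.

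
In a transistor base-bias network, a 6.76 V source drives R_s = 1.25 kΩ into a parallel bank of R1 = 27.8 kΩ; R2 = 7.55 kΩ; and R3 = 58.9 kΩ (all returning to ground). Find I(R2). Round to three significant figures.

I ≈ 0.727 mA

Equivalent of the parallel group: R_p = 5.394 kΩ.
Node voltage V_A = V_s · R_p/(R_s + R_p) = 6.76 × 0.8119 = 5.488 V.
Branch current I = V_A/R2 = 5.488/7.55 = 0.7269 mA.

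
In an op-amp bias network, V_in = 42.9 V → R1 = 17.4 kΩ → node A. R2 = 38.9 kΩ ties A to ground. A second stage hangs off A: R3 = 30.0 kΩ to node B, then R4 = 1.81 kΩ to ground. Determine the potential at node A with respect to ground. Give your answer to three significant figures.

Looking into the second stage from A: R3 + R4 = 31.81 kΩ appears in parallel with R2.
Effective lower resistance at A: R2 ‖ 31.81 = 17.50 kΩ.
V_A = 42.9 × 17.50/(17.4 + 17.50) = 21.51 V.

V_A ≈ 21.5 V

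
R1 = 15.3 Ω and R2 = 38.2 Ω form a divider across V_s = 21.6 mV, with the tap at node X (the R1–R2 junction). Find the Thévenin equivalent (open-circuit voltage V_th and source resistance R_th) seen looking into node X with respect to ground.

V_th ≈ 15.4 mV, R_th ≈ 10.9 Ω

With X open, the divider is unloaded: V_th = 21.6 × 38.2/53.50 = 15.42 mV.
Looking into X with the source shorted: R_th = R1·R2/(R1+R2) = 15.30 × 38.2/53.50 = 10.92 Ω.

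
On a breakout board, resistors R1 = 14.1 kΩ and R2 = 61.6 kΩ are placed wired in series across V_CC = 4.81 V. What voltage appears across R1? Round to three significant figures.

V ≈ 0.896 V

Total series resistance ΣR = 14.1 + 61.6 = 75.70 kΩ.
By the voltage-divider rule, V = 4.81 × 14.10/75.70 = 0.8959 V.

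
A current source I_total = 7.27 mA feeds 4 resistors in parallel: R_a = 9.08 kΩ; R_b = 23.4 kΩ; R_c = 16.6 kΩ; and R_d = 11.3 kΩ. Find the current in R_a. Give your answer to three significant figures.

Conductances: ΣG = 1/9.08 + 1/23.4 + 1/16.6 + 1/11.3 = 0.3016 (1/kΩ).
By the current-divider rule, I = I_total · G_k/ΣG = 7.27 × 0.3652 = 2.655 mA.

I ≈ 2.65 mA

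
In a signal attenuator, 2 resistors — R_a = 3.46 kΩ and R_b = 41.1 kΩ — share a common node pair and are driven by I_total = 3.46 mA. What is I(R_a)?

For two parallel branches, I_k = I_total · (other R)/(sum of R).
So I = 3.46 × 41.1/44.56 = 3.191 mA.

I ≈ 3.19 mA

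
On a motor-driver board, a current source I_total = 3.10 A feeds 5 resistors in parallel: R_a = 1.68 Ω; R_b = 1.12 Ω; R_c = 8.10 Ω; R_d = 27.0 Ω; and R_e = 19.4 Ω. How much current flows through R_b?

I ≈ 1.63 A

Total conductance ΣG = 1/1.68 + 1/1.12 + 1/8.10 + 1/27.0 + 1/19.4 = 1.700 (units of 1/Ω).
By the current-divider rule, I = I_total · G_k/ΣG = 3.10 × 0.5252 = 1.628 A.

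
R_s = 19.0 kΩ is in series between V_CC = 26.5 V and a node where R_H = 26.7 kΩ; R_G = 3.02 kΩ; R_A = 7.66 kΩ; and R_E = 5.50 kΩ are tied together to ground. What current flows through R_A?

I ≈ 0.248 mA

Combine the parallel branches: R_p = (1/26.7 + 1/3.02 + 1/7.66 + 1/5.50)⁻¹ = 1.469 kΩ.
V_A by voltage divider: V_A = 26.5 × 1.469/(19.0 + 1.469) = 1.901 V.
I(R_A) = V_A / R_A = 1.901/7.66 = 0.2482 mA.
(Check via current divider: I_total = 1.295 mA; share G_k/ΣG = 0.1917 → same result.)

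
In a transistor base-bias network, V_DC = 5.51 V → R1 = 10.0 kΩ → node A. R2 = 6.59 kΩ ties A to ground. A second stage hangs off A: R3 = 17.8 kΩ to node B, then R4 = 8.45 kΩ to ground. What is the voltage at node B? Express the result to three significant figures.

V_B ≈ 0.612 V

Node A sees R2 in parallel with the series input of stage 2, R3 + R4 = 26.25 kΩ.
Effective lower resistance at A: R2 ‖ 26.25 = 5.268 kΩ.
V_A = 5.51 × 5.268/(10.0 + 5.268) = 1.901 V.
Stage 2 is unloaded, so V_B = V_A · R4/(R3+R4) = 1.901 × 8.45/26.25 = 0.6120 V.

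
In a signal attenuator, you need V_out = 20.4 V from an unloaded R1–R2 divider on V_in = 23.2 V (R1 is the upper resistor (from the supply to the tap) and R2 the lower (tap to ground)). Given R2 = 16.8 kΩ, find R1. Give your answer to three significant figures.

V_out/V_in = R2/(R1+R2) = 0.8793.
R1 = R2·(1/k − 1) = 16.8 × 0.1373 = 2.306 kΩ.

R1 ≈ 2.31 kΩ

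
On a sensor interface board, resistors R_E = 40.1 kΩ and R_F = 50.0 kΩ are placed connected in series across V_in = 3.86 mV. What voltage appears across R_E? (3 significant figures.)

V ≈ 1.72 mV

Total series resistance ΣR = 40.1 + 50.0 = 90.10 kΩ.
Voltage divider: V = V_in · (40.10 / 90.10) = 3.86 × 0.4451 = 1.718 mV.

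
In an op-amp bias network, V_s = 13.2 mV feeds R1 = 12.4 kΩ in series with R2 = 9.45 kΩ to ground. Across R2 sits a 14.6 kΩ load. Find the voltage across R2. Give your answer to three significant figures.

V_out ≈ 4.18 mV

The load sits in parallel with R2, giving an effective lower resistance R2' = R2·R_L/(R2+R_L) = 5.737 kΩ.
Now apply the divider: V_out = 13.2 × 0.3163 = 4.175 mV.
(Unloaded it would be 5.71 mV; the load pulls it down.)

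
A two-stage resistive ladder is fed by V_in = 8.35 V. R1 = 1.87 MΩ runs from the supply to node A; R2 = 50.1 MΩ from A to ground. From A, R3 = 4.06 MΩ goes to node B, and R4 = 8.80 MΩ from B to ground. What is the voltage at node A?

Node A sees R2 in parallel with the series input of stage 2, R3 + R4 = 12.86 MΩ.
Effective lower resistance at A: R2 ‖ 12.86 = 10.23 MΩ.
First divider: V_A = V_in · 10.23/(1.87 + 10.23) = 7.060 V.

V_A ≈ 7.06 V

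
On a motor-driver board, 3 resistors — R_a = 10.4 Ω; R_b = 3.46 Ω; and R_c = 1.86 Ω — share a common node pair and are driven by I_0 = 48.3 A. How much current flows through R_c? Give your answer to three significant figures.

I ≈ 28.1 A

ΣG = 1/10.4 + 1/3.46 + 1/1.86 = 0.9228.
By the current-divider rule, I = I_0 · G_k/ΣG = 48.3 × 0.5826 = 28.14 A.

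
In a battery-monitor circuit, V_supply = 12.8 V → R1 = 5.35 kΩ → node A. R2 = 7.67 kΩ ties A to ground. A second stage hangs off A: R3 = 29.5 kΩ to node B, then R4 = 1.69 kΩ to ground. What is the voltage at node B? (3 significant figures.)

The second stage (R3 + R4 = 31.19 kΩ) loads node A in parallel with R2.
R2 ‖ (R3+R4) = 6.156 kΩ.
V_A = 12.8 × 6.156/(5.35 + 6.156) = 6.848 V.
Stage 2 is unloaded, so V_B = V_A · R4/(R3+R4) = 6.848 × 1.69/31.19 = 0.3711 V.

V_B ≈ 0.371 V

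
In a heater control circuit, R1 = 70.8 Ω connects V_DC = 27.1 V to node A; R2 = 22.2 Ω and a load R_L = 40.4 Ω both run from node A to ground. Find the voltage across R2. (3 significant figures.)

V_out ≈ 4.56 V

R2 ‖ R_L = (22.2 × 40.4)/(22.2 + 40.4) = 14.33 Ω.
Voltage divider with the loaded lower leg: V_out = 27.1 × 14.33/(70.8 + 14.33) = 27.1 × 0.1683 = 4.561 V.
(Unloaded it would be 6.47 V; the load pulls it down.)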